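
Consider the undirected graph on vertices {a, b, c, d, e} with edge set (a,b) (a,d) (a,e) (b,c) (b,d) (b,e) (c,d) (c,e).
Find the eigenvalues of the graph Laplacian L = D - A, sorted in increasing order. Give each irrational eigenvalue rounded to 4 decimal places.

[0, 3, 3, 5, 5]

Reading degrees in the order [a, b, c, d, e] gives [3, 4, 3, 3, 3]; set D = diag(3, 4, 3, 3, 3) and form L = D - A. The multiplicity of 0 as a Laplacian eigenvalue equals the number of connected components. The single zero eigenvalue shows the graph is connected.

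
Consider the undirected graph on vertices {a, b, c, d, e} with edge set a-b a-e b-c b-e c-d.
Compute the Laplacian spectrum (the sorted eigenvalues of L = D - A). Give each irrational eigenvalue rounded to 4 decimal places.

Each diagonal entry of L is the vertex degree and each off-diagonal entry is -1 where an edge is present, 0 otherwise; in the order [a, b, c, d, e] the diagonal is [2, 3, 2, 1, 2]. Since every row of L sums to 0, the all-ones vector is in the kernel and 0 is an eigenvalue. The single zero eigenvalue shows the graph is connected.

[0, 0.5188, 2.3111, 3, 4.1701]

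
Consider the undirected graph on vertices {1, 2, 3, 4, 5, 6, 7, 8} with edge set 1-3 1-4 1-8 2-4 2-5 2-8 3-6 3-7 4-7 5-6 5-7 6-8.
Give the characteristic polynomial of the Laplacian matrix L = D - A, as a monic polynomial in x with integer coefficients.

With the vertex order [1, 2, 3, 4, 5, 6, 7, 8], the degrees are [3, 3, 3, 3, 3, 3, 3, 3], giving D = diag(3, 3, 3, 3, 3, 3, 3, 3) and L = D - A. L has integer entries, so p(x) = det(xI - L) has integer coefficients. Expanding the determinant yields x^8 - 24x^7 + 240x^6 - 1296x^5 + 4080x^4 - 7488x^3 + 7424x^2 - 3072x. The constant term is 0 because L is singular (the all-ones vector lies in its kernel). There is one zero in the spectrum, matching the 1 component.

x^8 - 24x^7 + 240x^6 - 1296x^5 + 4080x^4 - 7488x^3 + 7424x^2 - 3072x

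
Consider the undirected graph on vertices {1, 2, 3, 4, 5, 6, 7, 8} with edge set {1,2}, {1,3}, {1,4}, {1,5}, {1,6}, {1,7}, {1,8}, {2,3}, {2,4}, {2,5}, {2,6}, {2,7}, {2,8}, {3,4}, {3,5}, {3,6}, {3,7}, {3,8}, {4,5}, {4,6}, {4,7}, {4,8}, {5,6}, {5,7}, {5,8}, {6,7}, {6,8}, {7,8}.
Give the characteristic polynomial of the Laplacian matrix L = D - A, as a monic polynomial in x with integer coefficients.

With the vertex order [1, 2, 3, 4, 5, 6, 7, 8], the degrees are [7, 7, 7, 7, 7, 7, 7, 7], giving D = diag(7, 7, 7, 7, 7, 7, 7, 7) and L = D - A. Computing det(xI - L) by cofactor expansion (or equivalently via sum-over-permutations) gives x^8 - 56x^7 + 1344x^6 - 17920x^5 + 143360x^4 - 688128x^3 + 1835008x^2 - 2097152x. The constant term is 0 because L is singular (the all-ones vector lies in its kernel). By the matrix-tree theorem the graph has (1/8) * product of the nonzero eigenvalues = 262144 spanning trees. There is one zero in the spectrum, matching the 1 component.

x^8 - 56x^7 + 1344x^6 - 17920x^5 + 143360x^4 - 688128x^3 + 1835008x^2 - 2097152x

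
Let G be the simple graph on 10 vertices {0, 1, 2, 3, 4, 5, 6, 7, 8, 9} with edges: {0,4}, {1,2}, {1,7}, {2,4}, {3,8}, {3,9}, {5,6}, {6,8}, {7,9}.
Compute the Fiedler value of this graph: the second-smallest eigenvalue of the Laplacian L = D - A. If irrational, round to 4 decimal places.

0.0979

Reading degrees in the order [0, 1, 2, 3, 4, 5, 6, 7, 8, 9] gives [1, 2, 2, 2, 2, 1, 2, 2, 2, 2]; set D = diag(1, 2, 2, 2, 2, 1, 2, 2, 2, 2) and form L = D - A. Computing the eigenvalues of L and sorting gives [0, 0.0979, 0.3820, 0.8244, 1.3820, 2, 2.6180, 3.1756, 3.6180, 3.9021]. The Fiedler value lambda_2 = 0.0979 is strictly positive, so the graph is connected. The eigenvalues sum to 18, which equals trace(L) = 2|E|. There is one zero in the spectrum, matching the 1 component.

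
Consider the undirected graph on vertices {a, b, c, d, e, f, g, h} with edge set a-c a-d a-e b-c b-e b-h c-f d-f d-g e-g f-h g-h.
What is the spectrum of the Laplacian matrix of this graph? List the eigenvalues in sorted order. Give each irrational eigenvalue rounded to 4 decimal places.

Reading degrees in the order [a, b, c, d, e, f, g, h] gives [3, 3, 3, 3, 3, 3, 3, 3]; set D = diag(3, 3, 3, 3, 3, 3, 3, 3) and form L = D - A. Since every row of L sums to 0, the all-ones vector is in the kernel and 0 is an eigenvalue.

[0, 2, 2, 2, 4, 4, 4, 6]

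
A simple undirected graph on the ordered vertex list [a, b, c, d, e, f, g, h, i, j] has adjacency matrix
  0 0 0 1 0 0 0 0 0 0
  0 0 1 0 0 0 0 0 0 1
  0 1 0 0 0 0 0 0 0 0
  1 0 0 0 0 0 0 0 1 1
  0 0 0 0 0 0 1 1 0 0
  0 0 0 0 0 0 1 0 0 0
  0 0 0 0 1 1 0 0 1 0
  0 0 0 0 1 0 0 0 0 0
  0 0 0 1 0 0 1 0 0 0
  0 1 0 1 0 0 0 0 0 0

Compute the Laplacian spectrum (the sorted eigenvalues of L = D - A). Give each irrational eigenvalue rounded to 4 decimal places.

[0, 0.1378, 0.4258, 0.6323, 1.3282, 1.5820, 2.3435, 3.0242, 3.9923, 4.5340]

Each diagonal entry of L is the vertex degree and each off-diagonal entry is -1 where an edge is present, 0 otherwise; in the order [a, b, c, d, e, f, g, h, i, j] the diagonal is [1, 2, 1, 3, 2, 1, 3, 1, 2, 2]. Since every row of L sums to 0, the all-ones vector is in the kernel and 0 is an eigenvalue. The single zero eigenvalue shows the graph is connected. By the matrix-tree theorem the graph has (1/10) * product of the nonzero eigenvalues = 1 spanning tree. The eigenvalues sum to 18, which equals trace(L) = 2|E|.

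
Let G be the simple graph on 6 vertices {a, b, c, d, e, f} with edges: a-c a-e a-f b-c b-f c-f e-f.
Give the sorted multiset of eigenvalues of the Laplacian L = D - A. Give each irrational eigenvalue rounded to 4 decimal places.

[0, 0, 1.5858, 3, 4.4142, 5]

With the vertex order [a, b, c, d, e, f], the degrees are [3, 2, 3, 0, 2, 4], giving D = diag(3, 2, 3, 0, 2, 4) and L = D - A. Diagonalising L (or applying a numerical eigensolver to the 6x6 matrix) gives the spectrum above. The 2 zero eigenvalues correspond to the 2 connected components. The largest eigenvalue, 5, is at most the vertex count 6.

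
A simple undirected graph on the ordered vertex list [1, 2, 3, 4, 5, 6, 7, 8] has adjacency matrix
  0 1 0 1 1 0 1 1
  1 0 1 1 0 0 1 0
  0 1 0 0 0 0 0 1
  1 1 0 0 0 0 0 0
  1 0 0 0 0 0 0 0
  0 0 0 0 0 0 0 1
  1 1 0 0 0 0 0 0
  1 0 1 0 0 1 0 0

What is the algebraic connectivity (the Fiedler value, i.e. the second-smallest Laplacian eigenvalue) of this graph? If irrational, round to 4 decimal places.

0.6108

Reading degrees in the order [1, 2, 3, 4, 5, 6, 7, 8] gives [5, 4, 2, 2, 1, 1, 2, 3]; set D = diag(5, 4, 2, 2, 1, 1, 2, 3) and form L = D - A. The smallest Laplacian eigenvalue is always 0. The next one, lambda_2 = 0.6108, measures how hard the graph is to disconnect: larger values mean better connectivity. By the matrix-tree theorem the graph has (1/8) * product of the nonzero eigenvalues = 28 spanning trees. There is one zero in the spectrum, matching the 1 component.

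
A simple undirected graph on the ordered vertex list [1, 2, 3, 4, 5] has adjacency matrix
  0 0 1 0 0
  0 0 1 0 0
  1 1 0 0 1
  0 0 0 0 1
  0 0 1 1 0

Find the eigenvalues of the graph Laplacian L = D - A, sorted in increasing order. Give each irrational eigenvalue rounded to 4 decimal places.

Each diagonal entry of L is the vertex degree and each off-diagonal entry is -1 where an edge is present, 0 otherwise; in the order [1, 2, 3, 4, 5] the diagonal is [1, 1, 3, 1, 2]. L is symmetric positive semidefinite, so every eigenvalue is real and nonnegative. The eigenvalues sum to 8, which equals trace(L) = 2|E|.

[0, 0.5188, 1, 2.3111, 4.1701]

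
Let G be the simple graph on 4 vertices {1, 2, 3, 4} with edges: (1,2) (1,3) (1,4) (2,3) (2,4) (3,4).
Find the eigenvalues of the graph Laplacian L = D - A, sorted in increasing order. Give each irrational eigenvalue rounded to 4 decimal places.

[0, 4, 4, 4]

Reading degrees in the order [1, 2, 3, 4] gives [3, 3, 3, 3]; set D = diag(3, 3, 3, 3) and form L = D - A. Diagonalising L (or applying a numerical eigensolver to the 4x4 matrix) gives the spectrum above. The eigenvalues sum to 12, which equals trace(L) = 2|E|.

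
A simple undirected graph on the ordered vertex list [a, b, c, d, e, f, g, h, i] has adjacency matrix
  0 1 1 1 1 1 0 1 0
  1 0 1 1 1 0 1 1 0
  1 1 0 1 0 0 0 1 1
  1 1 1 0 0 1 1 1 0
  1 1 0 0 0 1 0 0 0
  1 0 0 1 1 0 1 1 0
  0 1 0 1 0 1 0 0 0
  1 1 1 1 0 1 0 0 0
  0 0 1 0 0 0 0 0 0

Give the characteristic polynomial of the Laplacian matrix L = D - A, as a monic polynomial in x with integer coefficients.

x^9 - 40x^8 + 679x^7 - 6354x^6 + 35593x^5 - 120986x^4 + 240026x^3 - 247580x^2 + 96120x

Reading degrees in the order [a, b, c, d, e, f, g, h, i] gives [6, 6, 5, 6, 3, 5, 3, 5, 1]; set D = diag(6, 6, 5, 6, 3, 5, 3, 5, 1) and form L = D - A. L has integer entries, so p(x) = det(xI - L) has integer coefficients. Expanding the determinant yields x^9 - 40x^8 + 679x^7 - 6354x^6 + 35593x^5 - 120986x^4 + 240026x^3 - 247580x^2 + 96120x. The constant term is 0 because L is singular (the all-ones vector lies in its kernel). The largest eigenvalue, 7.6382, is at most the vertex count 9.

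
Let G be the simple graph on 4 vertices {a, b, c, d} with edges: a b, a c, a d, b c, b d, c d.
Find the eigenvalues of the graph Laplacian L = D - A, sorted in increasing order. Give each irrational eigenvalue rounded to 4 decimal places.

Reading degrees in the order [a, b, c, d] gives [3, 3, 3, 3]; set D = diag(3, 3, 3, 3) and form L = D - A. Diagonalising L (or applying a numerical eigensolver to the 4x4 matrix) gives the spectrum above. The eigenvalues sum to 12, which equals trace(L) = 2|E|.

[0, 4, 4, 4]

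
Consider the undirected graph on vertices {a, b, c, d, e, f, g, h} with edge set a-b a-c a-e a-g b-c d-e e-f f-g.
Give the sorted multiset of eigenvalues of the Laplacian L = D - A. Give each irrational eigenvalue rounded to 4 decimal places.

With the vertex order [a, b, c, d, e, f, g, h], the degrees are [4, 2, 2, 1, 3, 2, 2, 0], giving D = diag(4, 2, 2, 1, 3, 2, 2, 0) and L = D - A. The multiplicity of 0 as a Laplacian eigenvalue equals the number of connected components. The 2 zero eigenvalues correspond to the 2 connected components. The eigenvalues sum to 16, which equals trace(L) = 2|E|.

[0, 0, 0.5858, 1, 2.5858, 3, 3.4142, 5.4142]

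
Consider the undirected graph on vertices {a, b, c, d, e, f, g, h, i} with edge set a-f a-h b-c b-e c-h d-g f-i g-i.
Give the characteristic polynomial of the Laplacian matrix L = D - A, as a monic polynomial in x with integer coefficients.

Reading degrees in the order [a, b, c, d, e, f, g, h, i] gives [2, 2, 2, 1, 1, 2, 2, 2, 2]; set D = diag(2, 2, 2, 1, 1, 2, 2, 2, 2) and form L = D - A. L has integer entries, so p(x) = det(xI - L) has integer coefficients. Expanding the determinant yields x^9 - 16x^8 + 105x^7 - 364x^6 + 715x^5 - 792x^4 + 462x^3 - 120x^2 + 9x. The constant term is 0 because L is singular (the all-ones vector lies in its kernel). The largest eigenvalue, 3.8794, is at most the vertex count 9.

x^9 - 16x^8 + 105x^7 - 364x^6 + 715x^5 - 792x^4 + 462x^3 - 120x^2 + 9x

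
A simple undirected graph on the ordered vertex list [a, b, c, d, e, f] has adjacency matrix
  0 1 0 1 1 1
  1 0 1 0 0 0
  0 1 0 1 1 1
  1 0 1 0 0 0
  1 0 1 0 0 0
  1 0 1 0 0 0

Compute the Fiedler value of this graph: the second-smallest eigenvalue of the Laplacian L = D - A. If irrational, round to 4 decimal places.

2

Each diagonal entry of L is the vertex degree and each off-diagonal entry is -1 where an edge is present, 0 otherwise; in the order [a, b, c, d, e, f] the diagonal is [4, 2, 4, 2, 2, 2]. The sorted Laplacian eigenvalues are [0, 2, 2, 2, 4, 6]; the algebraic connectivity is the second entry, 2. The eigenvalues sum to 16, which equals trace(L) = 2|E|.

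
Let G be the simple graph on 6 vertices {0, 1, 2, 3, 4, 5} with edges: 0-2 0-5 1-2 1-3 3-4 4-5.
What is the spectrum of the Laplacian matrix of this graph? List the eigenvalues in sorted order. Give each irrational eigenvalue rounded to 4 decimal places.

Reading degrees in the order [0, 1, 2, 3, 4, 5] gives [2, 2, 2, 2, 2, 2]; set D = diag(2, 2, 2, 2, 2, 2) and form L = D - A. Since every row of L sums to 0, the all-ones vector is in the kernel and 0 is an eigenvalue. The eigenvalues sum to 12, which equals trace(L) = 2|E|.

[0, 1, 1, 3, 3, 4]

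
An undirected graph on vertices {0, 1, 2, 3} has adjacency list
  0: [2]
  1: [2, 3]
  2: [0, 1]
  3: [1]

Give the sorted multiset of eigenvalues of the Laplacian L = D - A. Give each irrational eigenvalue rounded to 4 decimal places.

With the vertex order [0, 1, 2, 3], the degrees are [1, 2, 2, 1], giving D = diag(1, 2, 2, 1) and L = D - A. Since every row of L sums to 0, the all-ones vector is in the kernel and 0 is an eigenvalue. The largest eigenvalue, 3.4142, is at most the vertex count 4.

[0, 0.5858, 2, 3.4142]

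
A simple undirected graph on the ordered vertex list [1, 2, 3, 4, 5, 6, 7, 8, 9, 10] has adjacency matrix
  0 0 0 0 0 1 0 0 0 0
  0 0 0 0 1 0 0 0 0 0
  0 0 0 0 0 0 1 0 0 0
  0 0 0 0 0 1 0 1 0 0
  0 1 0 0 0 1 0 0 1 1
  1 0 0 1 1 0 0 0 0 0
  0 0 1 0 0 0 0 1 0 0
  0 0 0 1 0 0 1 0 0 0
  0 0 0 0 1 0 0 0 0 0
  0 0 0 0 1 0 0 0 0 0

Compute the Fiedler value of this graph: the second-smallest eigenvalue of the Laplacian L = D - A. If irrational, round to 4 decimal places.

0.1473

Reading degrees in the order [1, 2, 3, 4, 5, 6, 7, 8, 9, 10] gives [1, 1, 1, 2, 4, 3, 2, 2, 1, 1]; set D = diag(1, 1, 1, 2, 4, 3, 2, 2, 1, 1) and form L = D - A. The smallest Laplacian eigenvalue is always 0. The next one, lambda_2 = 0.1473, measures how hard the graph is to disconnect: larger values mean better connectivity. By the matrix-tree theorem the graph has (1/10) * product of the nonzero eigenvalues = 1 spanning tree.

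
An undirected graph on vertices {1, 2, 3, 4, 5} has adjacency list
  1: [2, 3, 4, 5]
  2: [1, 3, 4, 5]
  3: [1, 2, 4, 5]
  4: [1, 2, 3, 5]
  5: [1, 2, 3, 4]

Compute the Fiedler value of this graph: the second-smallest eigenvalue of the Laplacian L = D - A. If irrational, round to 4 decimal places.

5

Each diagonal entry of L is the vertex degree and each off-diagonal entry is -1 where an edge is present, 0 otherwise; in the order [1, 2, 3, 4, 5] the diagonal is [4, 4, 4, 4, 4]. The smallest Laplacian eigenvalue is always 0. The next one, lambda_2 = 5, measures how hard the graph is to disconnect: larger values mean better connectivity. The largest eigenvalue, 5, is at most the vertex count 5.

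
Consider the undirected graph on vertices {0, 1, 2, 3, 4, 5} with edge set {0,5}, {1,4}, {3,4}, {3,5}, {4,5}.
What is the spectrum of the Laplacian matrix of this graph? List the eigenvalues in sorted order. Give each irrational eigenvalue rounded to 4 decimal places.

[0, 0, 0.6972, 1.3820, 3.6180, 4.3028]

Reading degrees in the order [0, 1, 2, 3, 4, 5] gives [1, 1, 0, 2, 3, 3]; set D = diag(1, 1, 0, 2, 3, 3) and form L = D - A. The multiplicity of 0 as a Laplacian eigenvalue equals the number of connected components. The 2 zero eigenvalues correspond to the 2 connected components. The eigenvalues sum to 10, which equals trace(L) = 2|E|.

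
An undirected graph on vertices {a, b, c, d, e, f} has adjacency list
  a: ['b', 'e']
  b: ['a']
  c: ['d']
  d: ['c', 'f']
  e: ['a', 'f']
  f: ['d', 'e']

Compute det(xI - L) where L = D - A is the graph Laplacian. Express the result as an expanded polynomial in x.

Each diagonal entry of L is the vertex degree and each off-diagonal entry is -1 where an edge is present, 0 otherwise; in the order [a, b, c, d, e, f] the diagonal is [2, 1, 1, 2, 2, 2]. Computing det(xI - L) by cofactor expansion (or equivalently via sum-over-permutations) gives x^6 - 10x^5 + 36x^4 - 56x^3 + 35x^2 - 6x. Since p(0) = det(-L) = 0, x divides p(x). By the matrix-tree theorem the graph has (1/6) * product of the nonzero eigenvalues = 1 spanning tree.

x^6 - 10x^5 + 36x^4 - 56x^3 + 35x^2 - 6x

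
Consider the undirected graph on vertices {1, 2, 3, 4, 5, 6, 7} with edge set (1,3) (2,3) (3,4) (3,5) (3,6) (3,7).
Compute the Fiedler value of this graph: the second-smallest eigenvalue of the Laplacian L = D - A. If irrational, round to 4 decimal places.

1

Reading degrees in the order [1, 2, 3, 4, 5, 6, 7] gives [1, 1, 6, 1, 1, 1, 1]; set D = diag(1, 1, 6, 1, 1, 1, 1) and form L = D - A. The smallest Laplacian eigenvalue is always 0. The next one, lambda_2 = 1, measures how hard the graph is to disconnect: larger values mean better connectivity. The largest eigenvalue, 7, is at most the vertex count 7.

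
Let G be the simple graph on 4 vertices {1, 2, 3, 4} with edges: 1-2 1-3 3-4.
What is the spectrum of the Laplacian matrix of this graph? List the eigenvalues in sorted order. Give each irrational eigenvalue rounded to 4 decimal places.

Each diagonal entry of L is the vertex degree and each off-diagonal entry is -1 where an edge is present, 0 otherwise; in the order [1, 2, 3, 4] the diagonal is [2, 1, 2, 1]. L is symmetric positive semidefinite, so every eigenvalue is real and nonnegative. The single zero eigenvalue shows the graph is connected. The eigenvalues sum to 6, which equals trace(L) = 2|E|.

[0, 0.5858, 2, 3.4142]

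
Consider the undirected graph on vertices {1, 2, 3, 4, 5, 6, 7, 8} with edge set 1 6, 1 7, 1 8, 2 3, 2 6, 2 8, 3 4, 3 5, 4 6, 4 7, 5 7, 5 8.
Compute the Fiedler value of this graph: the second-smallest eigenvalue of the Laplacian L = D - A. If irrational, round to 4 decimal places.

With the vertex order [1, 2, 3, 4, 5, 6, 7, 8], the degrees are [3, 3, 3, 3, 3, 3, 3, 3], giving D = diag(3, 3, 3, 3, 3, 3, 3, 3) and L = D - A. The sorted Laplacian eigenvalues are [0, 2, 2, 2, 4, 4, 4, 6]; the algebraic connectivity is the second entry, 2. The largest eigenvalue, 6, is at most the vertex count 8.

2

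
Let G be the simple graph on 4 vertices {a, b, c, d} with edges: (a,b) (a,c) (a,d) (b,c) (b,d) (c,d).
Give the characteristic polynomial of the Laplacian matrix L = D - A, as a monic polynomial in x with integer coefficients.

x^4 - 12x^3 + 48x^2 - 64x

Each diagonal entry of L is the vertex degree and each off-diagonal entry is -1 where an edge is present, 0 otherwise; in the order [a, b, c, d] the diagonal is [3, 3, 3, 3]. L has integer entries, so p(x) = det(xI - L) has integer coefficients. Expanding the determinant yields x^4 - 12x^3 + 48x^2 - 64x. Since p(0) = det(-L) = 0, x divides p(x). There is one zero in the spectrum, matching the 1 component. The largest eigenvalue, 4, is at most the vertex count 4.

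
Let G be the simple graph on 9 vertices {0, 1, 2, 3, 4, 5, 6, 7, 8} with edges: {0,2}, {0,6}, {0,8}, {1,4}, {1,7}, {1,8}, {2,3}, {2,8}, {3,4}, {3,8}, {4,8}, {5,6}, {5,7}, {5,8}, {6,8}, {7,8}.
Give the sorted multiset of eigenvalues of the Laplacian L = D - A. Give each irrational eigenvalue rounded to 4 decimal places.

[0, 1.5858, 1.5858, 3, 3, 4.4142, 4.4142, 5, 9]

Reading degrees in the order [0, 1, 2, 3, 4, 5, 6, 7, 8] gives [3, 3, 3, 3, 3, 3, 3, 3, 8]; set D = diag(3, 3, 3, 3, 3, 3, 3, 3, 8) and form L = D - A. L is symmetric positive semidefinite, so every eigenvalue is real and nonnegative. The largest eigenvalue, 9, is at most the vertex count 9. There is one zero in the spectrum, matching the 1 component.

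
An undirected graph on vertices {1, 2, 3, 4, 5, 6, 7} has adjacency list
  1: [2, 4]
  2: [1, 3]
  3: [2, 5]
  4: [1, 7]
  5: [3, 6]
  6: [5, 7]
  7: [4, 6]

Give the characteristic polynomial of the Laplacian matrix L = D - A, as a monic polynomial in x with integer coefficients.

With the vertex order [1, 2, 3, 4, 5, 6, 7], the degrees are [2, 2, 2, 2, 2, 2, 2], giving D = diag(2, 2, 2, 2, 2, 2, 2) and L = D - A. Computing det(xI - L) by cofactor expansion (or equivalently via sum-over-permutations) gives x^7 - 14x^6 + 77x^5 - 210x^4 + 294x^3 - 196x^2 + 49x. The constant term is 0 because L is singular (the all-ones vector lies in its kernel). There is one zero in the spectrum, matching the 1 component.

x^7 - 14x^6 + 77x^5 - 210x^4 + 294x^3 - 196x^2 + 49x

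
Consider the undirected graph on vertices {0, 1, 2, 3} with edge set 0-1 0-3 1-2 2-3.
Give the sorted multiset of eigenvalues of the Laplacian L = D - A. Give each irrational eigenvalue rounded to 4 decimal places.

[0, 2, 2, 4]

Each diagonal entry of L is the vertex degree and each off-diagonal entry is -1 where an edge is present, 0 otherwise; in the order [0, 1, 2, 3] the diagonal is [2, 2, 2, 2]. L is symmetric positive semidefinite, so every eigenvalue is real and nonnegative. The single zero eigenvalue shows the graph is connected.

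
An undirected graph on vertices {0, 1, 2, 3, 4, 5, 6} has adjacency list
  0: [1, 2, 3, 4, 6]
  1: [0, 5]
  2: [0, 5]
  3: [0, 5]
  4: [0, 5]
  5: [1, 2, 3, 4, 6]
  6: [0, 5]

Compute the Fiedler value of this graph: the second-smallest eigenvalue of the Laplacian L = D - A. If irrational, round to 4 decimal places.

Each diagonal entry of L is the vertex degree and each off-diagonal entry is -1 where an edge is present, 0 otherwise; in the order [0, 1, 2, 3, 4, 5, 6] the diagonal is [5, 2, 2, 2, 2, 5, 2]. The sorted Laplacian eigenvalues are [0, 2, 2, 2, 2, 5, 7]; the algebraic connectivity is the second entry, 2.

2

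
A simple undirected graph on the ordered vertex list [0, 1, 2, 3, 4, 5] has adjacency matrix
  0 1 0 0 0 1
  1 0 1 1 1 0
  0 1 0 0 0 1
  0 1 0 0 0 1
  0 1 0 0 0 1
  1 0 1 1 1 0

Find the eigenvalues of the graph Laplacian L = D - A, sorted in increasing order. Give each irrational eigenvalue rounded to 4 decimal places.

[0, 2, 2, 2, 4, 6]

Each diagonal entry of L is the vertex degree and each off-diagonal entry is -1 where an edge is present, 0 otherwise; in the order [0, 1, 2, 3, 4, 5] the diagonal is [2, 4, 2, 2, 2, 4]. The multiplicity of 0 as a Laplacian eigenvalue equals the number of connected components. The eigenvalues sum to 16, which equals trace(L) = 2|E|. There is one zero in the spectrum, matching the 1 component.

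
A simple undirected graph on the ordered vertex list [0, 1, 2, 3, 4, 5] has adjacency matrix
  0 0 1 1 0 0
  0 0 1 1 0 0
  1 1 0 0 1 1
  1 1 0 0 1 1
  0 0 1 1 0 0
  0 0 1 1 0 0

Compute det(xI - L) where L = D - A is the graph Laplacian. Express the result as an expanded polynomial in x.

Each diagonal entry of L is the vertex degree and each off-diagonal entry is -1 where an edge is present, 0 otherwise; in the order [0, 1, 2, 3, 4, 5] the diagonal is [2, 2, 4, 4, 2, 2]. Computing det(xI - L) by cofactor expansion (or equivalently via sum-over-permutations) gives x^6 - 16x^5 + 96x^4 - 272x^3 + 368x^2 - 192x. The coefficient of x^5 equals -trace(L) = -16, matching the sum of degrees.

x^6 - 16x^5 + 96x^4 - 272x^3 + 368x^2 - 192x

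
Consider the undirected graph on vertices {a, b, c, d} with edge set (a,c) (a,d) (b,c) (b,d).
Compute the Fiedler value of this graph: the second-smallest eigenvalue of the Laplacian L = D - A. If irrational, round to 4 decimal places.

Reading degrees in the order [a, b, c, d] gives [2, 2, 2, 2]; set D = diag(2, 2, 2, 2) and form L = D - A. The sorted Laplacian eigenvalues are [0, 2, 2, 4]; the algebraic connectivity is the second entry, 2.

2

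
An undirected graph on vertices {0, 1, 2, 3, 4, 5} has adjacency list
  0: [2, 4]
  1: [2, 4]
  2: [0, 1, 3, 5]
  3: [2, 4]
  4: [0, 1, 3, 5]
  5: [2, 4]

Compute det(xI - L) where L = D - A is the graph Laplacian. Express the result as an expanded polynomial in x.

x^6 - 16x^5 + 96x^4 - 272x^3 + 368x^2 - 192x

With the vertex order [0, 1, 2, 3, 4, 5], the degrees are [2, 2, 4, 2, 4, 2], giving D = diag(2, 2, 4, 2, 4, 2) and L = D - A. The eigenvalues of L are [0, 2, 2, 2, 4, 6]; the characteristic polynomial is the product of (x - lambda_i), which multiplies out to x^6 - 16x^5 + 96x^4 - 272x^3 + 368x^2 - 192x. The coefficient of x^5 equals -trace(L) = -16, matching the sum of degrees. The largest eigenvalue, 6, is at most the vertex count 6.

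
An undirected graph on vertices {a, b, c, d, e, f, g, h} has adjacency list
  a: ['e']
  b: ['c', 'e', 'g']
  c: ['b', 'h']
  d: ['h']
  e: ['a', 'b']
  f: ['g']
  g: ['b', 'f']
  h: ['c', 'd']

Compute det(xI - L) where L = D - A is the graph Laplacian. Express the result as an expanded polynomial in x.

With the vertex order [a, b, c, d, e, f, g, h], the degrees are [1, 3, 2, 1, 2, 1, 2, 2], giving D = diag(1, 3, 2, 1, 2, 1, 2, 2) and L = D - A. Computing det(xI - L) by cofactor expansion (or equivalently via sum-over-permutations) gives x^8 - 14x^7 + 77x^6 - 212x^5 + 307x^4 - 224x^3 + 72x^2 - 8x. Since p(0) = det(-L) = 0, x divides p(x). By the matrix-tree theorem the graph has (1/8) * product of the nonzero eigenvalues = 1 spanning tree. The largest eigenvalue, 4.4383, is at most the vertex count 8.

x^8 - 14x^7 + 77x^6 - 212x^5 + 307x^4 - 224x^3 + 72x^2 - 8x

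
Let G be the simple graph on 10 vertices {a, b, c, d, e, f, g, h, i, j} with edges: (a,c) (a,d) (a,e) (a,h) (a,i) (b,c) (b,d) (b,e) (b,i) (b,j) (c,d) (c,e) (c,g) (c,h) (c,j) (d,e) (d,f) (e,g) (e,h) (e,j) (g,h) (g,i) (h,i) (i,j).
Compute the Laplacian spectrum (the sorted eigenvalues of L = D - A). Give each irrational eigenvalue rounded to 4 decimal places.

[0, 0.8653, 3.2706, 3.9454, 4.7911, 5.4096, 6.0761, 6.9505, 8, 8.6915]

Each diagonal entry of L is the vertex degree and each off-diagonal entry is -1 where an edge is present, 0 otherwise; in the order [a, b, c, d, e, f, g, h, i, j] the diagonal is [5, 5, 7, 5, 7, 1, 4, 5, 5, 4]. Diagonalising L (or applying a numerical eigensolver to the 10x10 matrix) gives the spectrum above. The single zero eigenvalue shows the graph is connected. By the matrix-tree theorem the graph has (1/10) * product of the nonzero eigenvalues = 84976 spanning trees. The largest eigenvalue, 8.6915, is at most the vertex count 10.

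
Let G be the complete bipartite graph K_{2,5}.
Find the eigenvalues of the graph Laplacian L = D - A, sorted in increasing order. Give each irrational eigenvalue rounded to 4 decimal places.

[0, 2, 2, 2, 2, 5, 7]

The graph has 7 vertices and degree multiset [5, 5, 2, 2, 2, 2, 2]; D is the diagonal matrix of degrees and L = D - A. Since every row of L sums to 0, the all-ones vector is in the kernel and 0 is an eigenvalue. The largest eigenvalue, 7, is at most the vertex count 7.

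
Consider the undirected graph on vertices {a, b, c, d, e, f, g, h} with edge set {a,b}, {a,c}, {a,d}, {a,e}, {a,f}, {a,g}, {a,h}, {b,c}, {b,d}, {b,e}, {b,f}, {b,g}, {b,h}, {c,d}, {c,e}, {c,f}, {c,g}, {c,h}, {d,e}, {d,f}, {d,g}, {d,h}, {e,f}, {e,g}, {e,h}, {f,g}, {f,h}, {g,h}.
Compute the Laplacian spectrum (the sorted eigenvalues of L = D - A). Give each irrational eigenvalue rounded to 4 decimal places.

With the vertex order [a, b, c, d, e, f, g, h], the degrees are [7, 7, 7, 7, 7, 7, 7, 7], giving D = diag(7, 7, 7, 7, 7, 7, 7, 7) and L = D - A. L is symmetric positive semidefinite, so every eigenvalue is real and nonnegative. The single zero eigenvalue shows the graph is connected.

[0, 8, 8, 8, 8, 8, 8, 8]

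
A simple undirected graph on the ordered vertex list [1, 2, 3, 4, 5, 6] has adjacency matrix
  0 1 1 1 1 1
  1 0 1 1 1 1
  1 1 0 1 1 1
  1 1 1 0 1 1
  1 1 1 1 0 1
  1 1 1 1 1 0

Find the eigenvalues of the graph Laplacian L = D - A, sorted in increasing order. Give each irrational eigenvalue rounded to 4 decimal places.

With the vertex order [1, 2, 3, 4, 5, 6], the degrees are [5, 5, 5, 5, 5, 5], giving D = diag(5, 5, 5, 5, 5, 5) and L = D - A. Since every row of L sums to 0, the all-ones vector is in the kernel and 0 is an eigenvalue. The single zero eigenvalue shows the graph is connected. By the matrix-tree theorem the graph has (1/6) * product of the nonzero eigenvalues = 1296 spanning trees.

[0, 6, 6, 6, 6, 6]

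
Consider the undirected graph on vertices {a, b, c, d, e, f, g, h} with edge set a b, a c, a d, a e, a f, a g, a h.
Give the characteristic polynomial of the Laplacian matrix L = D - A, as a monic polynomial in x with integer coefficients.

Reading degrees in the order [a, b, c, d, e, f, g, h] gives [7, 1, 1, 1, 1, 1, 1, 1]; set D = diag(7, 1, 1, 1, 1, 1, 1, 1) and form L = D - A. Computing det(xI - L) by cofactor expansion (or equivalently via sum-over-permutations) gives x^8 - 14x^7 + 63x^6 - 140x^5 + 175x^4 - 126x^3 + 49x^2 - 8x. The coefficient of x^7 equals -trace(L) = -14, matching the sum of degrees.

x^8 - 14x^7 + 63x^6 - 140x^5 + 175x^4 - 126x^3 + 49x^2 - 8x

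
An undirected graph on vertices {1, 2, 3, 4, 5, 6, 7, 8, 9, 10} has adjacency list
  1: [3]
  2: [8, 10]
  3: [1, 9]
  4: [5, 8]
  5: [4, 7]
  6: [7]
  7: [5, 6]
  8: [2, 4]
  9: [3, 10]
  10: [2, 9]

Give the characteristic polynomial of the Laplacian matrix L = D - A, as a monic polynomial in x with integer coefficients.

x^10 - 18x^9 + 136x^8 - 560x^7 + 1365x^6 - 2002x^5 + 1716x^4 - 792x^3 + 165x^2 - 10x

With the vertex order [1, 2, 3, 4, 5, 6, 7, 8, 9, 10], the degrees are [1, 2, 2, 2, 2, 1, 2, 2, 2, 2], giving D = diag(1, 2, 2, 2, 2, 1, 2, 2, 2, 2) and L = D - A. L has integer entries, so p(x) = det(xI - L) has integer coefficients. Expanding the determinant yields x^10 - 18x^9 + 136x^8 - 560x^7 + 1365x^6 - 2002x^5 + 1716x^4 - 792x^3 + 165x^2 - 10x. The coefficient of x^9 equals -trace(L) = -18, matching the sum of degrees.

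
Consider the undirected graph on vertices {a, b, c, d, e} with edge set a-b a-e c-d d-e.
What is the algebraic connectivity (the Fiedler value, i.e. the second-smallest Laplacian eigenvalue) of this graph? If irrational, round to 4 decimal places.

0.3820

Each diagonal entry of L is the vertex degree and each off-diagonal entry is -1 where an edge is present, 0 otherwise; in the order [a, b, c, d, e] the diagonal is [2, 1, 1, 2, 2]. Computing the eigenvalues of L and sorting gives [0, 0.3820, 1.3820, 2.6180, 3.6180]. The Fiedler value lambda_2 = 0.3820 is strictly positive, so the graph is connected. By the matrix-tree theorem the graph has (1/5) * product of the nonzero eigenvalues = 1 spanning tree. The eigenvalues sum to 8, which equals trace(L) = 2|E|.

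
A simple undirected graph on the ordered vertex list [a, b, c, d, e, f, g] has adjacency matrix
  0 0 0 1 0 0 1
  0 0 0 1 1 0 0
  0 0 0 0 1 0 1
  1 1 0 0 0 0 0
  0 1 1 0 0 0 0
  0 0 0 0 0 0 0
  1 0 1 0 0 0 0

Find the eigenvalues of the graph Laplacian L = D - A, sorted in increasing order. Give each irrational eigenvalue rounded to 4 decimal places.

Reading degrees in the order [a, b, c, d, e, f, g] gives [2, 2, 2, 2, 2, 0, 2]; set D = diag(2, 2, 2, 2, 2, 0, 2) and form L = D - A. The multiplicity of 0 as a Laplacian eigenvalue equals the number of connected components. The 2 zero eigenvalues correspond to the 2 connected components. The eigenvalues sum to 12, which equals trace(L) = 2|E|.

[0, 0, 1, 1, 3, 3, 4]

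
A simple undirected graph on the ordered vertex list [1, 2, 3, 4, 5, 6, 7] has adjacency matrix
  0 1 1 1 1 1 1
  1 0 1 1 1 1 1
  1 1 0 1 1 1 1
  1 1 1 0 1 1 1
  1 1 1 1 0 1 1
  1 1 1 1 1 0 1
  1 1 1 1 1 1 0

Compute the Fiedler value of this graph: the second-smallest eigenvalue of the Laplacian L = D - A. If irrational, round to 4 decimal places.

With the vertex order [1, 2, 3, 4, 5, 6, 7], the degrees are [6, 6, 6, 6, 6, 6, 6], giving D = diag(6, 6, 6, 6, 6, 6, 6) and L = D - A. Computing the eigenvalues of L and sorting gives [0, 7, 7, 7, 7, 7, 7]. The Fiedler value lambda_2 = 7 is strictly positive, so the graph is connected.

7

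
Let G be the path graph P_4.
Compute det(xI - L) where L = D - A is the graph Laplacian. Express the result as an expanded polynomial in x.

The graph has 4 vertices and degree multiset [2, 2, 1, 1]; D is the diagonal matrix of degrees and L = D - A. Computing det(xI - L) by cofactor expansion (or equivalently via sum-over-permutations) gives x^4 - 6x^3 + 10x^2 - 4x. The coefficient of x^3 equals -trace(L) = -6, matching the sum of degrees. The largest eigenvalue, 3.4142, is at most the vertex count 4.

x^4 - 6x^3 + 10x^2 - 4x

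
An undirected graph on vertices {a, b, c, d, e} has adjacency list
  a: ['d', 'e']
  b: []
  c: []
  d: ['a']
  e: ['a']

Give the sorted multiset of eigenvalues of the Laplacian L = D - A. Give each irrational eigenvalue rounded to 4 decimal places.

[0, 0, 0, 1, 3]

Reading degrees in the order [a, b, c, d, e] gives [2, 0, 0, 1, 1]; set D = diag(2, 0, 0, 1, 1) and form L = D - A. Diagonalising L (or applying a numerical eigensolver to the 5x5 matrix) gives the spectrum above. The 3 zero eigenvalues correspond to the 3 connected components. There are 3 zeros in the spectrum, matching the 3 components. The largest eigenvalue, 3, is at most the vertex count 5.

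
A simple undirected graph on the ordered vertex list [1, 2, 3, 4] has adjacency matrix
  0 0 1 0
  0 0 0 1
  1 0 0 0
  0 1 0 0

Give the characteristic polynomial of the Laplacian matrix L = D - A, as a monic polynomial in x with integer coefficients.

Each diagonal entry of L is the vertex degree and each off-diagonal entry is -1 where an edge is present, 0 otherwise; in the order [1, 2, 3, 4] the diagonal is [1, 1, 1, 1]. The eigenvalues of L are [0, 0, 2, 2]; the characteristic polynomial is the product of (x - lambda_i), which multiplies out to x^4 - 4x^3 + 4x^2. The coefficient of x^3 equals -trace(L) = -4, matching the sum of degrees. There are 2 zeros in the spectrum, matching the 2 components.

x^4 - 4x^3 + 4x^2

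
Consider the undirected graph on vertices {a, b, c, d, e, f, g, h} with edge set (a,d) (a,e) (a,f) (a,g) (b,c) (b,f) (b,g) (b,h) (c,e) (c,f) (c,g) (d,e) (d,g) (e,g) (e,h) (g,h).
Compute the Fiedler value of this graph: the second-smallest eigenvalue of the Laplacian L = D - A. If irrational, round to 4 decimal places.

2.1081

Reading degrees in the order [a, b, c, d, e, f, g, h] gives [4, 4, 4, 3, 5, 3, 6, 3]; set D = diag(4, 4, 4, 3, 5, 3, 6, 3) and form L = D - A. The smallest Laplacian eigenvalue is always 0. The next one, lambda_2 = 2.1081, measures how hard the graph is to disconnect: larger values mean better connectivity. There is one zero in the spectrum, matching the 1 component. The largest eigenvalue, 7.2008, is at most the vertex count 8.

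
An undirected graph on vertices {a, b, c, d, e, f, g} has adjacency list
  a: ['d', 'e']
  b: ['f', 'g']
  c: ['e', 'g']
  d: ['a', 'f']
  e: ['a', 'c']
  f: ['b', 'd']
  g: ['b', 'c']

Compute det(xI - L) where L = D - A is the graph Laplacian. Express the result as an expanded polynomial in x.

With the vertex order [a, b, c, d, e, f, g], the degrees are [2, 2, 2, 2, 2, 2, 2], giving D = diag(2, 2, 2, 2, 2, 2, 2) and L = D - A. L has integer entries, so p(x) = det(xI - L) has integer coefficients. Expanding the determinant yields x^7 - 14x^6 + 77x^5 - 210x^4 + 294x^3 - 196x^2 + 49x. Since p(0) = det(-L) = 0, x divides p(x).

x^7 - 14x^6 + 77x^5 - 210x^4 + 294x^3 - 196x^2 + 49x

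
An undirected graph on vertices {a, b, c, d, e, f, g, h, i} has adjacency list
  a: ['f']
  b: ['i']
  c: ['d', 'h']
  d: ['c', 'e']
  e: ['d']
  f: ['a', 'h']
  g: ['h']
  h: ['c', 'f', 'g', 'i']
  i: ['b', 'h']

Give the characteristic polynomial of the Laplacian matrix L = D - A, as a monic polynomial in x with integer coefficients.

Reading degrees in the order [a, b, c, d, e, f, g, h, i] gives [1, 1, 2, 2, 1, 2, 1, 4, 2]; set D = diag(1, 1, 2, 2, 1, 2, 1, 4, 2) and form L = D - A. Computing det(xI - L) by cofactor expansion (or equivalently via sum-over-permutations) gives x^9 - 16x^8 + 102x^7 - 336x^6 + 617x^5 - 634x^4 + 348x^3 - 92x^2 + 9x. Since p(0) = det(-L) = 0, x divides p(x). By the matrix-tree theorem the graph has (1/9) * product of the nonzero eigenvalues = 1 spanning tree. The largest eigenvalue, 5.2439, is at most the vertex count 9.

x^9 - 16x^8 + 102x^7 - 336x^6 + 617x^5 - 634x^4 + 348x^3 - 92x^2 + 9x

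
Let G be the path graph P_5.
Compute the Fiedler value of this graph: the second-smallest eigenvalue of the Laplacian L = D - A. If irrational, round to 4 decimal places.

The graph has 5 vertices and degree multiset [2, 2, 2, 1, 1]; D is the diagonal matrix of degrees and L = D - A. The sorted Laplacian eigenvalues are [0, 0.3820, 1.3820, 2.6180, 3.6180]; the algebraic connectivity is the second entry, 0.3820. The eigenvalues sum to 8, which equals trace(L) = 2|E|. There is one zero in the spectrum, matching the 1 component.

0.3820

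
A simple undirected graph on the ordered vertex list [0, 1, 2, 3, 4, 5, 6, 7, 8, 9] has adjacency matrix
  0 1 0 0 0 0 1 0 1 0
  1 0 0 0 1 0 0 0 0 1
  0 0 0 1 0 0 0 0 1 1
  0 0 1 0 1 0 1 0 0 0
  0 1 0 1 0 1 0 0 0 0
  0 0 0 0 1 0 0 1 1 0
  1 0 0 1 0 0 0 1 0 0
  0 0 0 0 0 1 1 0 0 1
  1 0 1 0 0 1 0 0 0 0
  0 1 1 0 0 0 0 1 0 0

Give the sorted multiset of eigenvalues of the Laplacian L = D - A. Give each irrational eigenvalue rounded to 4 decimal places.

[0, 2, 2, 2, 2, 2, 5, 5, 5, 5]

Reading degrees in the order [0, 1, 2, 3, 4, 5, 6, 7, 8, 9] gives [3, 3, 3, 3, 3, 3, 3, 3, 3, 3]; set D = diag(3, 3, 3, 3, 3, 3, 3, 3, 3, 3) and form L = D - A. Diagonalising L (or applying a numerical eigensolver to the 10x10 matrix) gives the spectrum above. The single zero eigenvalue shows the graph is connected. The eigenvalues sum to 30, which equals trace(L) = 2|E|.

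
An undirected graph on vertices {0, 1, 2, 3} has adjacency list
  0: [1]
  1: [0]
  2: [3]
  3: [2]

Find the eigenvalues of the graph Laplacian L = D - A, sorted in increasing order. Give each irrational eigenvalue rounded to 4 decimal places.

Each diagonal entry of L is the vertex degree and each off-diagonal entry is -1 where an edge is present, 0 otherwise; in the order [0, 1, 2, 3] the diagonal is [1, 1, 1, 1]. L is symmetric positive semidefinite, so every eigenvalue is real and nonnegative. The 2 zero eigenvalues correspond to the 2 connected components. The eigenvalues sum to 4, which equals trace(L) = 2|E|. There are 2 zeros in the spectrum, matching the 2 components.

[0, 0, 2, 2]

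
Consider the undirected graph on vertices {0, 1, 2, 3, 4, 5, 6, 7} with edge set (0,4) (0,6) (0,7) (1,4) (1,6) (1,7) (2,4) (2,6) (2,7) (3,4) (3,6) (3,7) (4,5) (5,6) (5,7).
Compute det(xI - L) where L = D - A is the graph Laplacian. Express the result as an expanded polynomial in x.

x^8 - 30x^7 + 375x^6 - 2540x^5 + 10095x^4 - 23598x^3 + 30105x^2 - 16200x

Reading degrees in the order [0, 1, 2, 3, 4, 5, 6, 7] gives [3, 3, 3, 3, 5, 3, 5, 5]; set D = diag(3, 3, 3, 3, 5, 3, 5, 5) and form L = D - A. The eigenvalues of L are [0, 3, 3, 3, 3, 5, 5, 8]; the characteristic polynomial is the product of (x - lambda_i), which multiplies out to x^8 - 30x^7 + 375x^6 - 2540x^5 + 10095x^4 - 23598x^3 + 30105x^2 - 16200x. The constant term is 0 because L is singular (the all-ones vector lies in its kernel). There is one zero in the spectrum, matching the 1 component. The eigenvalues sum to 30, which equals trace(L) = 2|E|.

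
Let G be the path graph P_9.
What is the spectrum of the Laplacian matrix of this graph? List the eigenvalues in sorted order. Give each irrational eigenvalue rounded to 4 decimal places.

[0, 0.1206, 0.4679, 1, 1.6527, 2.3473, 3, 3.5321, 3.8794]

The graph has 9 vertices and degree multiset [2, 2, 2, 2, 2, 2, 2, 1, 1]; D is the diagonal matrix of degrees and L = D - A. Since every row of L sums to 0, the all-ones vector is in the kernel and 0 is an eigenvalue. There is one zero in the spectrum, matching the 1 component.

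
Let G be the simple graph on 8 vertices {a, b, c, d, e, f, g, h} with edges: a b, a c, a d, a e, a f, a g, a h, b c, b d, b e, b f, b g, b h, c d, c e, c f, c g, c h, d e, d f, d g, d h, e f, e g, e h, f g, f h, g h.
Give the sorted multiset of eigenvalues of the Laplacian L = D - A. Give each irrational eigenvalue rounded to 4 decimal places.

[0, 8, 8, 8, 8, 8, 8, 8]

Each diagonal entry of L is the vertex degree and each off-diagonal entry is -1 where an edge is present, 0 otherwise; in the order [a, b, c, d, e, f, g, h] the diagonal is [7, 7, 7, 7, 7, 7, 7, 7]. L is symmetric positive semidefinite, so every eigenvalue is real and nonnegative.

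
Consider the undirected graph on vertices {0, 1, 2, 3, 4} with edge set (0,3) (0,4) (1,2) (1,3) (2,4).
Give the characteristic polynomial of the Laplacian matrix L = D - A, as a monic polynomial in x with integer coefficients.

x^5 - 10x^4 + 35x^3 - 50x^2 + 25x

Each diagonal entry of L is the vertex degree and each off-diagonal entry is -1 where an edge is present, 0 otherwise; in the order [0, 1, 2, 3, 4] the diagonal is [2, 2, 2, 2, 2]. Computing det(xI - L) by cofactor expansion (or equivalently via sum-over-permutations) gives x^5 - 10x^4 + 35x^3 - 50x^2 + 25x. Since p(0) = det(-L) = 0, x divides p(x).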